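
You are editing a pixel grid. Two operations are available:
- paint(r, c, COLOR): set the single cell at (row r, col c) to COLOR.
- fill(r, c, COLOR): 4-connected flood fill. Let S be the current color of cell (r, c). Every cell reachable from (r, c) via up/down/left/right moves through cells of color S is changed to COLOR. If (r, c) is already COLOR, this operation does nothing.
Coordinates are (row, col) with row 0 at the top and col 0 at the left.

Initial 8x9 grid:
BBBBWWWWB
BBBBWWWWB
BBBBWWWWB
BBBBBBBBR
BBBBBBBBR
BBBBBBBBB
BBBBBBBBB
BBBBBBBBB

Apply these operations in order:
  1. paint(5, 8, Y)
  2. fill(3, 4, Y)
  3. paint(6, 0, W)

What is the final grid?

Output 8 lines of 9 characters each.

Answer: YYYYWWWWB
YYYYWWWWB
YYYYWWWWB
YYYYYYYYR
YYYYYYYYR
YYYYYYYYY
WYYYYYYYY
YYYYYYYYY

Derivation:
After op 1 paint(5,8,Y):
BBBBWWWWB
BBBBWWWWB
BBBBWWWWB
BBBBBBBBR
BBBBBBBBR
BBBBBBBBY
BBBBBBBBB
BBBBBBBBB
After op 2 fill(3,4,Y) [54 cells changed]:
YYYYWWWWB
YYYYWWWWB
YYYYWWWWB
YYYYYYYYR
YYYYYYYYR
YYYYYYYYY
YYYYYYYYY
YYYYYYYYY
After op 3 paint(6,0,W):
YYYYWWWWB
YYYYWWWWB
YYYYWWWWB
YYYYYYYYR
YYYYYYYYR
YYYYYYYYY
WYYYYYYYY
YYYYYYYYY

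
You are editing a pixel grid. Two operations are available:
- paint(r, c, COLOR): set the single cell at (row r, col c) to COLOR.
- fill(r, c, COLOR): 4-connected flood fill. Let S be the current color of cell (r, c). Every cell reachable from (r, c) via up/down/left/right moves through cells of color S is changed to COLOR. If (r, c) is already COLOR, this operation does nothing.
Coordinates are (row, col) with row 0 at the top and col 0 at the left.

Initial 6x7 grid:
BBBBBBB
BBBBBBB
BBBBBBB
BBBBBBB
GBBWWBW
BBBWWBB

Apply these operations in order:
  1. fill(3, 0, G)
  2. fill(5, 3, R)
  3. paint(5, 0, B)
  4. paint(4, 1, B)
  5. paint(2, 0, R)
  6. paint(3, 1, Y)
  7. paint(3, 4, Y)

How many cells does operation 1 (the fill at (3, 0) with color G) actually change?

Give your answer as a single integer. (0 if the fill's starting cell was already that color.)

Answer: 36

Derivation:
After op 1 fill(3,0,G) [36 cells changed]:
GGGGGGG
GGGGGGG
GGGGGGG
GGGGGGG
GGGWWGW
GGGWWGG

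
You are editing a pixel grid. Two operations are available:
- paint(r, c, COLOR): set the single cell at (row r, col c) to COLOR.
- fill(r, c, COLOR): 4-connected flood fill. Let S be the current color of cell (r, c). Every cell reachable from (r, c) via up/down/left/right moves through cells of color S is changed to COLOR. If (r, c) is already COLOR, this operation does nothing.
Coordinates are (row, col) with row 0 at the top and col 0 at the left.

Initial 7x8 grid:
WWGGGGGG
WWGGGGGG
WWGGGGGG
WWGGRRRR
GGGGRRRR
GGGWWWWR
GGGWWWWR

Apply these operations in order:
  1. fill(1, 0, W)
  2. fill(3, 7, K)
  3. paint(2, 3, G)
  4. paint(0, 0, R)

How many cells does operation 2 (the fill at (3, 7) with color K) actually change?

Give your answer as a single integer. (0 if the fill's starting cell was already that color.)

After op 1 fill(1,0,W) [0 cells changed]:
WWGGGGGG
WWGGGGGG
WWGGGGGG
WWGGRRRR
GGGGRRRR
GGGWWWWR
GGGWWWWR
After op 2 fill(3,7,K) [10 cells changed]:
WWGGGGGG
WWGGGGGG
WWGGGGGG
WWGGKKKK
GGGGKKKK
GGGWWWWK
GGGWWWWK

Answer: 10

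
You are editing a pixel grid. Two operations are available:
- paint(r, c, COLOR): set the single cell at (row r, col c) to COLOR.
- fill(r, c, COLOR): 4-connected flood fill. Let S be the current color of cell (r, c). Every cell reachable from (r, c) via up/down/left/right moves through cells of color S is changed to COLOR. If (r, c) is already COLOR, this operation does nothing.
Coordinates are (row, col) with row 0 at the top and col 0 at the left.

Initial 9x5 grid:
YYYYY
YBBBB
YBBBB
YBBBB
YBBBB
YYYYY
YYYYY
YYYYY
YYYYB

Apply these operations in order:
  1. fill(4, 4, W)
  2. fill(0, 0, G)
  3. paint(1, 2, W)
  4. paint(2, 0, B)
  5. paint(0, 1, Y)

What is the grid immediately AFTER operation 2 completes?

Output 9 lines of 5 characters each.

After op 1 fill(4,4,W) [16 cells changed]:
YYYYY
YWWWW
YWWWW
YWWWW
YWWWW
YYYYY
YYYYY
YYYYY
YYYYB
After op 2 fill(0,0,G) [28 cells changed]:
GGGGG
GWWWW
GWWWW
GWWWW
GWWWW
GGGGG
GGGGG
GGGGG
GGGGB

Answer: GGGGG
GWWWW
GWWWW
GWWWW
GWWWW
GGGGG
GGGGG
GGGGG
GGGGB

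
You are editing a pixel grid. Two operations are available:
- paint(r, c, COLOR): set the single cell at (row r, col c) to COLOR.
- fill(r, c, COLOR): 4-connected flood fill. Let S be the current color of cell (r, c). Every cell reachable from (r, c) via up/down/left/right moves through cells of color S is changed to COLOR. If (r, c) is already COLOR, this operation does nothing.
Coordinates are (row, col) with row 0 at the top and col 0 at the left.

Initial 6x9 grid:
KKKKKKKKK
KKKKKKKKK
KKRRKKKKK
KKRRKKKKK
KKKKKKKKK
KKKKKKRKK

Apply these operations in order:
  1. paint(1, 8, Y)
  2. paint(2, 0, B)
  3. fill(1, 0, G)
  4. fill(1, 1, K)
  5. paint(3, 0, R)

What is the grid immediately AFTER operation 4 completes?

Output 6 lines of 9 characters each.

Answer: KKKKKKKKK
KKKKKKKKY
BKRRKKKKK
KKRRKKKKK
KKKKKKKKK
KKKKKKRKK

Derivation:
After op 1 paint(1,8,Y):
KKKKKKKKK
KKKKKKKKY
KKRRKKKKK
KKRRKKKKK
KKKKKKKKK
KKKKKKRKK
After op 2 paint(2,0,B):
KKKKKKKKK
KKKKKKKKY
BKRRKKKKK
KKRRKKKKK
KKKKKKKKK
KKKKKKRKK
After op 3 fill(1,0,G) [47 cells changed]:
GGGGGGGGG
GGGGGGGGY
BGRRGGGGG
GGRRGGGGG
GGGGGGGGG
GGGGGGRGG
After op 4 fill(1,1,K) [47 cells changed]:
KKKKKKKKK
KKKKKKKKY
BKRRKKKKK
KKRRKKKKK
KKKKKKKKK
KKKKKKRKK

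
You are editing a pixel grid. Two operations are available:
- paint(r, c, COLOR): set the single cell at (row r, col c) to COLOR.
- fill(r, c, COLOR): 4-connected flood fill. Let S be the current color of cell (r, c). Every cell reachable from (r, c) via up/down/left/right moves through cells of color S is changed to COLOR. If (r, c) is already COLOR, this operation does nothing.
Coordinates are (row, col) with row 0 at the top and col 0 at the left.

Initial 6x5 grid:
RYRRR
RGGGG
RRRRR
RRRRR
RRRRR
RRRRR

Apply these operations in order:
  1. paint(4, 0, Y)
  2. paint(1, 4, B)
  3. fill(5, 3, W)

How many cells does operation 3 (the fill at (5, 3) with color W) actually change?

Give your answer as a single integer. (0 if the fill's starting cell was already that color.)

Answer: 21

Derivation:
After op 1 paint(4,0,Y):
RYRRR
RGGGG
RRRRR
RRRRR
YRRRR
RRRRR
After op 2 paint(1,4,B):
RYRRR
RGGGB
RRRRR
RRRRR
YRRRR
RRRRR
After op 3 fill(5,3,W) [21 cells changed]:
WYRRR
WGGGB
WWWWW
WWWWW
YWWWW
WWWWW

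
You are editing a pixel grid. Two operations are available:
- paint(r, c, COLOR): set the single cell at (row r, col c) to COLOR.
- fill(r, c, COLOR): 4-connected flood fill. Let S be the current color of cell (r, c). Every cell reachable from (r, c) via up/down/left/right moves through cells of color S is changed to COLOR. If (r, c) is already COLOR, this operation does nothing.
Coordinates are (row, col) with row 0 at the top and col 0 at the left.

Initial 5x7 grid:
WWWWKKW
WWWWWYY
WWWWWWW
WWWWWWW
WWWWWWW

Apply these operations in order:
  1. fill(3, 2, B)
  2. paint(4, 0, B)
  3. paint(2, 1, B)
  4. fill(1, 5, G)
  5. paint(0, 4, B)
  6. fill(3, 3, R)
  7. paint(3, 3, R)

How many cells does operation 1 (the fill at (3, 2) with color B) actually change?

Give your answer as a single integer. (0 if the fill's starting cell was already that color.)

After op 1 fill(3,2,B) [30 cells changed]:
BBBBKKW
BBBBBYY
BBBBBBB
BBBBBBB
BBBBBBB

Answer: 30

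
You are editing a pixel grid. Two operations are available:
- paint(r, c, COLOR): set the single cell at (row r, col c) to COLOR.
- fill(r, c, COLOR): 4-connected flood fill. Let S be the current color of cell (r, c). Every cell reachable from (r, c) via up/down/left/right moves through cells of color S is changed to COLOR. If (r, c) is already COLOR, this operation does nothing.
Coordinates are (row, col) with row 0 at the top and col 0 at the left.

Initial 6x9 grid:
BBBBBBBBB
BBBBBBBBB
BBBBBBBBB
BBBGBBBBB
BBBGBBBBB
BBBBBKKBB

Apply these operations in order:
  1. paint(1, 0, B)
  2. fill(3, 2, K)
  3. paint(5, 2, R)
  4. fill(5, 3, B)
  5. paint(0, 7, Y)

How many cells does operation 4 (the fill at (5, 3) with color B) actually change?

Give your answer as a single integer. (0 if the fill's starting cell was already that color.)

Answer: 51

Derivation:
After op 1 paint(1,0,B):
BBBBBBBBB
BBBBBBBBB
BBBBBBBBB
BBBGBBBBB
BBBGBBBBB
BBBBBKKBB
After op 2 fill(3,2,K) [50 cells changed]:
KKKKKKKKK
KKKKKKKKK
KKKKKKKKK
KKKGKKKKK
KKKGKKKKK
KKKKKKKKK
After op 3 paint(5,2,R):
KKKKKKKKK
KKKKKKKKK
KKKKKKKKK
KKKGKKKKK
KKKGKKKKK
KKRKKKKKK
After op 4 fill(5,3,B) [51 cells changed]:
BBBBBBBBB
BBBBBBBBB
BBBBBBBBB
BBBGBBBBB
BBBGBBBBB
BBRBBBBBB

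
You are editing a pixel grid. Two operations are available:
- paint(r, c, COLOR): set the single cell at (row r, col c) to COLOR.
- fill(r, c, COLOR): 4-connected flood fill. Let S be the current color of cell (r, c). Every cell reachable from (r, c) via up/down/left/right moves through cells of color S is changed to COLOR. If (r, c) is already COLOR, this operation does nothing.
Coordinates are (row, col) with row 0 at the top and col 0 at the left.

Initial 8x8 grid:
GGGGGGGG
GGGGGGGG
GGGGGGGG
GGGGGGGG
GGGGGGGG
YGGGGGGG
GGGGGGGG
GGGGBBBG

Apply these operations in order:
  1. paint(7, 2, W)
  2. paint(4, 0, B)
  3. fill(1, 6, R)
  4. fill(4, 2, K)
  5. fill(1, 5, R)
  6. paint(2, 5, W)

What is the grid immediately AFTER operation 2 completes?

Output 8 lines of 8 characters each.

After op 1 paint(7,2,W):
GGGGGGGG
GGGGGGGG
GGGGGGGG
GGGGGGGG
GGGGGGGG
YGGGGGGG
GGGGGGGG
GGWGBBBG
After op 2 paint(4,0,B):
GGGGGGGG
GGGGGGGG
GGGGGGGG
GGGGGGGG
BGGGGGGG
YGGGGGGG
GGGGGGGG
GGWGBBBG

Answer: GGGGGGGG
GGGGGGGG
GGGGGGGG
GGGGGGGG
BGGGGGGG
YGGGGGGG
GGGGGGGG
GGWGBBBG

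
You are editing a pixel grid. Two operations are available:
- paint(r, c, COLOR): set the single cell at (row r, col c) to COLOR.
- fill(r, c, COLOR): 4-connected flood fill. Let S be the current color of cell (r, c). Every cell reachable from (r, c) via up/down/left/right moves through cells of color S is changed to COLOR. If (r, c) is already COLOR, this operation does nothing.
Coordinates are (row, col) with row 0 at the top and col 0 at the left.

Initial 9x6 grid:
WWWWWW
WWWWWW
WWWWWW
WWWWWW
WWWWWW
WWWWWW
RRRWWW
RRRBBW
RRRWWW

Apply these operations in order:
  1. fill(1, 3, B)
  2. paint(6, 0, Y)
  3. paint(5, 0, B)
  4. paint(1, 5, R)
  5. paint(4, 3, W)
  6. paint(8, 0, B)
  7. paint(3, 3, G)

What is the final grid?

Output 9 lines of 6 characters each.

Answer: BBBBBB
BBBBBR
BBBBBB
BBBGBB
BBBWBB
BBBBBB
YRRBBB
RRRBBB
BRRBBB

Derivation:
After op 1 fill(1,3,B) [43 cells changed]:
BBBBBB
BBBBBB
BBBBBB
BBBBBB
BBBBBB
BBBBBB
RRRBBB
RRRBBB
RRRBBB
After op 2 paint(6,0,Y):
BBBBBB
BBBBBB
BBBBBB
BBBBBB
BBBBBB
BBBBBB
YRRBBB
RRRBBB
RRRBBB
After op 3 paint(5,0,B):
BBBBBB
BBBBBB
BBBBBB
BBBBBB
BBBBBB
BBBBBB
YRRBBB
RRRBBB
RRRBBB
After op 4 paint(1,5,R):
BBBBBB
BBBBBR
BBBBBB
BBBBBB
BBBBBB
BBBBBB
YRRBBB
RRRBBB
RRRBBB
After op 5 paint(4,3,W):
BBBBBB
BBBBBR
BBBBBB
BBBBBB
BBBWBB
BBBBBB
YRRBBB
RRRBBB
RRRBBB
After op 6 paint(8,0,B):
BBBBBB
BBBBBR
BBBBBB
BBBBBB
BBBWBB
BBBBBB
YRRBBB
RRRBBB
BRRBBB
After op 7 paint(3,3,G):
BBBBBB
BBBBBR
BBBBBB
BBBGBB
BBBWBB
BBBBBB
YRRBBB
RRRBBB
BRRBBB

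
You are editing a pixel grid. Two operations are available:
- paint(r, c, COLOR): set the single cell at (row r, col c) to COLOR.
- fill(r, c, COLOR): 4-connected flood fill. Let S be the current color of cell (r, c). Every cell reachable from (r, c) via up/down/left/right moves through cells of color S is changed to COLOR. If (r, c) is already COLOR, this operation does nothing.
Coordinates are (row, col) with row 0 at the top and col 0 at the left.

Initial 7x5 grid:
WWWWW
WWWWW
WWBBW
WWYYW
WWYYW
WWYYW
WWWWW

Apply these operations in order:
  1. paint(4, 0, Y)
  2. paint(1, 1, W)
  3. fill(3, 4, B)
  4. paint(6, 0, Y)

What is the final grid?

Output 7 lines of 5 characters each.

Answer: BBBBB
BBBBB
BBBBB
BBYYB
YBYYB
BBYYB
YBBBB

Derivation:
After op 1 paint(4,0,Y):
WWWWW
WWWWW
WWBBW
WWYYW
YWYYW
WWYYW
WWWWW
After op 2 paint(1,1,W):
WWWWW
WWWWW
WWBBW
WWYYW
YWYYW
WWYYW
WWWWW
After op 3 fill(3,4,B) [26 cells changed]:
BBBBB
BBBBB
BBBBB
BBYYB
YBYYB
BBYYB
BBBBB
After op 4 paint(6,0,Y):
BBBBB
BBBBB
BBBBB
BBYYB
YBYYB
BBYYB
YBBBB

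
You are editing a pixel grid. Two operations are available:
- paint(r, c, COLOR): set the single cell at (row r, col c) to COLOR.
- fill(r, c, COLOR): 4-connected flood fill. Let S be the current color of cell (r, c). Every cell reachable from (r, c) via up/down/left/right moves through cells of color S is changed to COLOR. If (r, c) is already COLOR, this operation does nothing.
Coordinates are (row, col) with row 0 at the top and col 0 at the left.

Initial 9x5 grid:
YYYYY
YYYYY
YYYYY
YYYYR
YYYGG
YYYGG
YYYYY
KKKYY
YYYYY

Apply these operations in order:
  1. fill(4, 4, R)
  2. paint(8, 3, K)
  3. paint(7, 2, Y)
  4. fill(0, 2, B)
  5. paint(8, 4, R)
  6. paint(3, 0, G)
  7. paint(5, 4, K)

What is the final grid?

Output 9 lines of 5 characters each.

After op 1 fill(4,4,R) [4 cells changed]:
YYYYY
YYYYY
YYYYY
YYYYR
YYYRR
YYYRR
YYYYY
KKKYY
YYYYY
After op 2 paint(8,3,K):
YYYYY
YYYYY
YYYYY
YYYYR
YYYRR
YYYRR
YYYYY
KKKYY
YYYKY
After op 3 paint(7,2,Y):
YYYYY
YYYYY
YYYYY
YYYYR
YYYRR
YYYRR
YYYYY
KKYYY
YYYKY
After op 4 fill(0,2,B) [37 cells changed]:
BBBBB
BBBBB
BBBBB
BBBBR
BBBRR
BBBRR
BBBBB
KKBBB
BBBKB
After op 5 paint(8,4,R):
BBBBB
BBBBB
BBBBB
BBBBR
BBBRR
BBBRR
BBBBB
KKBBB
BBBKR
After op 6 paint(3,0,G):
BBBBB
BBBBB
BBBBB
GBBBR
BBBRR
BBBRR
BBBBB
KKBBB
BBBKR
After op 7 paint(5,4,K):
BBBBB
BBBBB
BBBBB
GBBBR
BBBRR
BBBRK
BBBBB
KKBBB
BBBKR

Answer: BBBBB
BBBBB
BBBBB
GBBBR
BBBRR
BBBRK
BBBBB
KKBBB
BBBKR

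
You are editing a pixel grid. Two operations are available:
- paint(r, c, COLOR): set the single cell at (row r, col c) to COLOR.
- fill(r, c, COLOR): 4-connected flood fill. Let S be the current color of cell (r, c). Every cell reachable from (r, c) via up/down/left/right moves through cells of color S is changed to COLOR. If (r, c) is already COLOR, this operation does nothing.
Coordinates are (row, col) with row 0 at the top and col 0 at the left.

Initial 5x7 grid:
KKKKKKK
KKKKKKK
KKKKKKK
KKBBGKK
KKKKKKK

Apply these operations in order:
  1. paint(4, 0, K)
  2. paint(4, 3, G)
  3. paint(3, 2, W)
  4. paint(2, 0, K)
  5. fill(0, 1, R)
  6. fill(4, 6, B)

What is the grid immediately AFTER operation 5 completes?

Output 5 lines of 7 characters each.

After op 1 paint(4,0,K):
KKKKKKK
KKKKKKK
KKKKKKK
KKBBGKK
KKKKKKK
After op 2 paint(4,3,G):
KKKKKKK
KKKKKKK
KKKKKKK
KKBBGKK
KKKGKKK
After op 3 paint(3,2,W):
KKKKKKK
KKKKKKK
KKKKKKK
KKWBGKK
KKKGKKK
After op 4 paint(2,0,K):
KKKKKKK
KKKKKKK
KKKKKKK
KKWBGKK
KKKGKKK
After op 5 fill(0,1,R) [31 cells changed]:
RRRRRRR
RRRRRRR
RRRRRRR
RRWBGRR
RRRGRRR

Answer: RRRRRRR
RRRRRRR
RRRRRRR
RRWBGRR
RRRGRRR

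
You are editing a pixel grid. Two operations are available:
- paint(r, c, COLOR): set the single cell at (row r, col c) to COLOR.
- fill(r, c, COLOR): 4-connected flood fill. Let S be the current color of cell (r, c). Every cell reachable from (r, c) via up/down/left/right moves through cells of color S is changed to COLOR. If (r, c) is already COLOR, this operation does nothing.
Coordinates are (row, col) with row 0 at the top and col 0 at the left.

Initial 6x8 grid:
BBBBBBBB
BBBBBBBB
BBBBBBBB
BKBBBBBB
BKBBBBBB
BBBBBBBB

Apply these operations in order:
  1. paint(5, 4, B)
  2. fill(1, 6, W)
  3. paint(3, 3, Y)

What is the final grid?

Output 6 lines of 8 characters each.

Answer: WWWWWWWW
WWWWWWWW
WWWWWWWW
WKWYWWWW
WKWWWWWW
WWWWWWWW

Derivation:
After op 1 paint(5,4,B):
BBBBBBBB
BBBBBBBB
BBBBBBBB
BKBBBBBB
BKBBBBBB
BBBBBBBB
After op 2 fill(1,6,W) [46 cells changed]:
WWWWWWWW
WWWWWWWW
WWWWWWWW
WKWWWWWW
WKWWWWWW
WWWWWWWW
After op 3 paint(3,3,Y):
WWWWWWWW
WWWWWWWW
WWWWWWWW
WKWYWWWW
WKWWWWWW
WWWWWWWW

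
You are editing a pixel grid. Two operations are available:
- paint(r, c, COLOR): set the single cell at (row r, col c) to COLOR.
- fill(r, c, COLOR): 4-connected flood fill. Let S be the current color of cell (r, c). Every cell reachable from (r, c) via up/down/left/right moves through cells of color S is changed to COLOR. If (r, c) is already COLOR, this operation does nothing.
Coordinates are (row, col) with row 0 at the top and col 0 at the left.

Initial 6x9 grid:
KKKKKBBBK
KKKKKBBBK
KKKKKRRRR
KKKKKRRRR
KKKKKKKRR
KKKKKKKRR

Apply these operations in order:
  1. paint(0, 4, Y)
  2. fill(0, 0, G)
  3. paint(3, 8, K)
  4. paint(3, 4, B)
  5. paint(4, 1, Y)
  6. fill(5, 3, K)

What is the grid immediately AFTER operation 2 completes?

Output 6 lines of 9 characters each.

Answer: GGGGYBBBK
GGGGGBBBK
GGGGGRRRR
GGGGGRRRR
GGGGGGGRR
GGGGGGGRR

Derivation:
After op 1 paint(0,4,Y):
KKKKYBBBK
KKKKKBBBK
KKKKKRRRR
KKKKKRRRR
KKKKKKKRR
KKKKKKKRR
After op 2 fill(0,0,G) [33 cells changed]:
GGGGYBBBK
GGGGGBBBK
GGGGGRRRR
GGGGGRRRR
GGGGGGGRR
GGGGGGGRR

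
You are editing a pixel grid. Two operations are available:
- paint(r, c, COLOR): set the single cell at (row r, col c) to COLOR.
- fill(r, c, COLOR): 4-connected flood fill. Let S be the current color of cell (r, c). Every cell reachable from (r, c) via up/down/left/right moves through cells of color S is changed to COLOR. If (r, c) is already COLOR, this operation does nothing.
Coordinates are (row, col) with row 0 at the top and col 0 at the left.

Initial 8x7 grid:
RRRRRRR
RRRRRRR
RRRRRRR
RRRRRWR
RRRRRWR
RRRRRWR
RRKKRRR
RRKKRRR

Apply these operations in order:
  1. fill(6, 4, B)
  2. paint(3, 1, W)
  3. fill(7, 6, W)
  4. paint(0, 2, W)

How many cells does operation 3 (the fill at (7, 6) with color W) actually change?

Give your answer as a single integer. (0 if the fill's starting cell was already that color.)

Answer: 48

Derivation:
After op 1 fill(6,4,B) [49 cells changed]:
BBBBBBB
BBBBBBB
BBBBBBB
BBBBBWB
BBBBBWB
BBBBBWB
BBKKBBB
BBKKBBB
After op 2 paint(3,1,W):
BBBBBBB
BBBBBBB
BBBBBBB
BWBBBWB
BBBBBWB
BBBBBWB
BBKKBBB
BBKKBBB
After op 3 fill(7,6,W) [48 cells changed]:
WWWWWWW
WWWWWWW
WWWWWWW
WWWWWWW
WWWWWWW
WWWWWWW
WWKKWWW
WWKKWWW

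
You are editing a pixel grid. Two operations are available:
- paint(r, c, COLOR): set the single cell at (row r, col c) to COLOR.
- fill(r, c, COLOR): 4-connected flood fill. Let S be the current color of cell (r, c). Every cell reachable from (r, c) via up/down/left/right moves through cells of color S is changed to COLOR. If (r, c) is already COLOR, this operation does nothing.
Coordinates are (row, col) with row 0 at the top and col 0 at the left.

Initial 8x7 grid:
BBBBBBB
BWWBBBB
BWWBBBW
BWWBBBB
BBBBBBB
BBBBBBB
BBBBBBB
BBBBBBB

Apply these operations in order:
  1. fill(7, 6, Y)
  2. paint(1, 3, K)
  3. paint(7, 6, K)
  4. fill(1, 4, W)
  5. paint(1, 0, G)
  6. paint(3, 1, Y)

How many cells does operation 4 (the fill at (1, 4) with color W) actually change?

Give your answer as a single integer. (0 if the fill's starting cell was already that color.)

Answer: 47

Derivation:
After op 1 fill(7,6,Y) [49 cells changed]:
YYYYYYY
YWWYYYY
YWWYYYW
YWWYYYY
YYYYYYY
YYYYYYY
YYYYYYY
YYYYYYY
After op 2 paint(1,3,K):
YYYYYYY
YWWKYYY
YWWYYYW
YWWYYYY
YYYYYYY
YYYYYYY
YYYYYYY
YYYYYYY
After op 3 paint(7,6,K):
YYYYYYY
YWWKYYY
YWWYYYW
YWWYYYY
YYYYYYY
YYYYYYY
YYYYYYY
YYYYYYK
After op 4 fill(1,4,W) [47 cells changed]:
WWWWWWW
WWWKWWW
WWWWWWW
WWWWWWW
WWWWWWW
WWWWWWW
WWWWWWW
WWWWWWK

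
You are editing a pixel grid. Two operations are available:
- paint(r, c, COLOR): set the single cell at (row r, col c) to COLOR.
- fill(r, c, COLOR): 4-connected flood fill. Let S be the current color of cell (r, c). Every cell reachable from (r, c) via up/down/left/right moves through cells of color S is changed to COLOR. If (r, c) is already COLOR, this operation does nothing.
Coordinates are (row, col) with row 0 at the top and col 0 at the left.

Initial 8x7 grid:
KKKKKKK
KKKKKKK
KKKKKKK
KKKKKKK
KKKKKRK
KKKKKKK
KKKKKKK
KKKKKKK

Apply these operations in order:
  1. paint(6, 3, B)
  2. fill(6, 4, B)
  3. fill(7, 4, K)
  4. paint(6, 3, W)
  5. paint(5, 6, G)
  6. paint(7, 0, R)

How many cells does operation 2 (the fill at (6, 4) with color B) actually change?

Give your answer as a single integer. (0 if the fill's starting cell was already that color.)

After op 1 paint(6,3,B):
KKKKKKK
KKKKKKK
KKKKKKK
KKKKKKK
KKKKKRK
KKKKKKK
KKKBKKK
KKKKKKK
After op 2 fill(6,4,B) [54 cells changed]:
BBBBBBB
BBBBBBB
BBBBBBB
BBBBBBB
BBBBBRB
BBBBBBB
BBBBBBB
BBBBBBB

Answer: 54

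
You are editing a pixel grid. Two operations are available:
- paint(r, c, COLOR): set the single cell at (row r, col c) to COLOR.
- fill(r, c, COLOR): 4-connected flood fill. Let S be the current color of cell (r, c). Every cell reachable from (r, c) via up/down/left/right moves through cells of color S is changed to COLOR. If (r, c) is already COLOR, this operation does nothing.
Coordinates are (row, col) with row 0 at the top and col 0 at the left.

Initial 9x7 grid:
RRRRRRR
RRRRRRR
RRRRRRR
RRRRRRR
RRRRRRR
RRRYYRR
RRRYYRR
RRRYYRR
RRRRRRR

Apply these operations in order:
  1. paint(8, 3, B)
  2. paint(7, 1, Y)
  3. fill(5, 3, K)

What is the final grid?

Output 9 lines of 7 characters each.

After op 1 paint(8,3,B):
RRRRRRR
RRRRRRR
RRRRRRR
RRRRRRR
RRRRRRR
RRRYYRR
RRRYYRR
RRRYYRR
RRRBRRR
After op 2 paint(7,1,Y):
RRRRRRR
RRRRRRR
RRRRRRR
RRRRRRR
RRRRRRR
RRRYYRR
RRRYYRR
RYRYYRR
RRRBRRR
After op 3 fill(5,3,K) [6 cells changed]:
RRRRRRR
RRRRRRR
RRRRRRR
RRRRRRR
RRRRRRR
RRRKKRR
RRRKKRR
RYRKKRR
RRRBRRR

Answer: RRRRRRR
RRRRRRR
RRRRRRR
RRRRRRR
RRRRRRR
RRRKKRR
RRRKKRR
RYRKKRR
RRRBRRR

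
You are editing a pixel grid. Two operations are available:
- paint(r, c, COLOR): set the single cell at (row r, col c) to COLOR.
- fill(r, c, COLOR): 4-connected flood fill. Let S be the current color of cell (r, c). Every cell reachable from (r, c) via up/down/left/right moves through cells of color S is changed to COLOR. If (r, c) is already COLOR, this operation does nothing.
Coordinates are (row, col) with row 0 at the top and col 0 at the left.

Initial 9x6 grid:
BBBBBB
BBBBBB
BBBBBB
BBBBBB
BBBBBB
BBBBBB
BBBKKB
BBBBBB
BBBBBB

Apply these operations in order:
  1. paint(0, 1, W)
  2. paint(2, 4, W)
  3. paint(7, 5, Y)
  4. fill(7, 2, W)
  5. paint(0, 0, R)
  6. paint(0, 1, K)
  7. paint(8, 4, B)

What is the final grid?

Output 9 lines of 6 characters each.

Answer: RKWWWW
WWWWWW
WWWWWW
WWWWWW
WWWWWW
WWWWWW
WWWKKW
WWWWWY
WWWWBW

Derivation:
After op 1 paint(0,1,W):
BWBBBB
BBBBBB
BBBBBB
BBBBBB
BBBBBB
BBBBBB
BBBKKB
BBBBBB
BBBBBB
After op 2 paint(2,4,W):
BWBBBB
BBBBBB
BBBBWB
BBBBBB
BBBBBB
BBBBBB
BBBKKB
BBBBBB
BBBBBB
After op 3 paint(7,5,Y):
BWBBBB
BBBBBB
BBBBWB
BBBBBB
BBBBBB
BBBBBB
BBBKKB
BBBBBY
BBBBBB
After op 4 fill(7,2,W) [49 cells changed]:
WWWWWW
WWWWWW
WWWWWW
WWWWWW
WWWWWW
WWWWWW
WWWKKW
WWWWWY
WWWWWW
After op 5 paint(0,0,R):
RWWWWW
WWWWWW
WWWWWW
WWWWWW
WWWWWW
WWWWWW
WWWKKW
WWWWWY
WWWWWW
After op 6 paint(0,1,K):
RKWWWW
WWWWWW
WWWWWW
WWWWWW
WWWWWW
WWWWWW
WWWKKW
WWWWWY
WWWWWW
After op 7 paint(8,4,B):
RKWWWW
WWWWWW
WWWWWW
WWWWWW
WWWWWW
WWWWWW
WWWKKW
WWWWWY
WWWWBW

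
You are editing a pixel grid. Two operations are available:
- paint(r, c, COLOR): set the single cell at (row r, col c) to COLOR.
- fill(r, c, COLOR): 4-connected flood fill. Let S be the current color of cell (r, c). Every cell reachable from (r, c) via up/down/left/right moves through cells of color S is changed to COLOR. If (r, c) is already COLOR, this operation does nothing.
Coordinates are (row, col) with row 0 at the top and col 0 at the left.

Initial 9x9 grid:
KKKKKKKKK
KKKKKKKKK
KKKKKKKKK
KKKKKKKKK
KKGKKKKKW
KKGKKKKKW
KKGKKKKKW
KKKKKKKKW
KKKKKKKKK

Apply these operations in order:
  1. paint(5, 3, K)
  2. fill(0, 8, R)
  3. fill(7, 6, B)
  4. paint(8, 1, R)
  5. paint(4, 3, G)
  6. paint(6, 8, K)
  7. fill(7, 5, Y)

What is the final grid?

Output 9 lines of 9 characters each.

Answer: YYYYYYYYY
YYYYYYYYY
YYYYYYYYY
YYYYYYYYY
YYGGYYYYW
YYGYYYYYW
YYGYYYYYK
YYYYYYYYW
YRYYYYYYY

Derivation:
After op 1 paint(5,3,K):
KKKKKKKKK
KKKKKKKKK
KKKKKKKKK
KKKKKKKKK
KKGKKKKKW
KKGKKKKKW
KKGKKKKKW
KKKKKKKKW
KKKKKKKKK
After op 2 fill(0,8,R) [74 cells changed]:
RRRRRRRRR
RRRRRRRRR
RRRRRRRRR
RRRRRRRRR
RRGRRRRRW
RRGRRRRRW
RRGRRRRRW
RRRRRRRRW
RRRRRRRRR
After op 3 fill(7,6,B) [74 cells changed]:
BBBBBBBBB
BBBBBBBBB
BBBBBBBBB
BBBBBBBBB
BBGBBBBBW
BBGBBBBBW
BBGBBBBBW
BBBBBBBBW
BBBBBBBBB
After op 4 paint(8,1,R):
BBBBBBBBB
BBBBBBBBB
BBBBBBBBB
BBBBBBBBB
BBGBBBBBW
BBGBBBBBW
BBGBBBBBW
BBBBBBBBW
BRBBBBBBB
After op 5 paint(4,3,G):
BBBBBBBBB
BBBBBBBBB
BBBBBBBBB
BBBBBBBBB
BBGGBBBBW
BBGBBBBBW
BBGBBBBBW
BBBBBBBBW
BRBBBBBBB
After op 6 paint(6,8,K):
BBBBBBBBB
BBBBBBBBB
BBBBBBBBB
BBBBBBBBB
BBGGBBBBW
BBGBBBBBW
BBGBBBBBK
BBBBBBBBW
BRBBBBBBB
After op 7 fill(7,5,Y) [72 cells changed]:
YYYYYYYYY
YYYYYYYYY
YYYYYYYYY
YYYYYYYYY
YYGGYYYYW
YYGYYYYYW
YYGYYYYYK
YYYYYYYYW
YRYYYYYYY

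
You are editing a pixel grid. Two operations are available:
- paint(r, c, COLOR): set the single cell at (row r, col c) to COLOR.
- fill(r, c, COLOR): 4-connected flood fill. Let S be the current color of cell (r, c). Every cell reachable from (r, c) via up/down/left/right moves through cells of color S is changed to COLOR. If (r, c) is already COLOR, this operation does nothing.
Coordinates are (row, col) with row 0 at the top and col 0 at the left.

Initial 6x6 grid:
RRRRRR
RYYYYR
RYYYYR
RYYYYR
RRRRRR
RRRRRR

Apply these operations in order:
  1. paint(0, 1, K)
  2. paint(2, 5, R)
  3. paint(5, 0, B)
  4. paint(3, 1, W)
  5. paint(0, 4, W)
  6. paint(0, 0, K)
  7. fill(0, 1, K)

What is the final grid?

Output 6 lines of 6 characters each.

After op 1 paint(0,1,K):
RKRRRR
RYYYYR
RYYYYR
RYYYYR
RRRRRR
RRRRRR
After op 2 paint(2,5,R):
RKRRRR
RYYYYR
RYYYYR
RYYYYR
RRRRRR
RRRRRR
After op 3 paint(5,0,B):
RKRRRR
RYYYYR
RYYYYR
RYYYYR
RRRRRR
BRRRRR
After op 4 paint(3,1,W):
RKRRRR
RYYYYR
RYYYYR
RWYYYR
RRRRRR
BRRRRR
After op 5 paint(0,4,W):
RKRRWR
RYYYYR
RYYYYR
RWYYYR
RRRRRR
BRRRRR
After op 6 paint(0,0,K):
KKRRWR
RYYYYR
RYYYYR
RWYYYR
RRRRRR
BRRRRR
After op 7 fill(0,1,K) [0 cells changed]:
KKRRWR
RYYYYR
RYYYYR
RWYYYR
RRRRRR
BRRRRR

Answer: KKRRWR
RYYYYR
RYYYYR
RWYYYR
RRRRRR
BRRRRR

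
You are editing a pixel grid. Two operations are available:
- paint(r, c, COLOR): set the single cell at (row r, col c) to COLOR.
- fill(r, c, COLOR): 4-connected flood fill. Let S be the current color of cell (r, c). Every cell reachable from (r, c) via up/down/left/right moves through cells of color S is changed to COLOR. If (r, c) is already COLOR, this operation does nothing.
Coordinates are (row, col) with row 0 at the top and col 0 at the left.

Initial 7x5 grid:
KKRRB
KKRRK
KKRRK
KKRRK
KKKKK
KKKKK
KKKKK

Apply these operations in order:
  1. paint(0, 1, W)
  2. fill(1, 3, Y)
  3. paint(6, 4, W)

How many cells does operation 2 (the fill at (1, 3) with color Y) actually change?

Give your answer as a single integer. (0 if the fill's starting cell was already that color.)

Answer: 8

Derivation:
After op 1 paint(0,1,W):
KWRRB
KKRRK
KKRRK
KKRRK
KKKKK
KKKKK
KKKKK
After op 2 fill(1,3,Y) [8 cells changed]:
KWYYB
KKYYK
KKYYK
KKYYK
KKKKK
KKKKK
KKKKK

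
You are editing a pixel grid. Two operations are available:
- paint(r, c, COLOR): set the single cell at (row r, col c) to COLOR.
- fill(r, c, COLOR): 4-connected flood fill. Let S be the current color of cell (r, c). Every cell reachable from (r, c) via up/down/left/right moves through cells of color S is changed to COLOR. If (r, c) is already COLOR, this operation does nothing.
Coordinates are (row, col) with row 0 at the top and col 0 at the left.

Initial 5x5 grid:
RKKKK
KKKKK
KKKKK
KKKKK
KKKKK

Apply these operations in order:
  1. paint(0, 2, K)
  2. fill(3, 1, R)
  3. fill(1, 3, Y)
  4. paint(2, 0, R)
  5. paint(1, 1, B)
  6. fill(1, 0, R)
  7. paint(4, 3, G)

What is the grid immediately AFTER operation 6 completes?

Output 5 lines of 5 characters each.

After op 1 paint(0,2,K):
RKKKK
KKKKK
KKKKK
KKKKK
KKKKK
After op 2 fill(3,1,R) [24 cells changed]:
RRRRR
RRRRR
RRRRR
RRRRR
RRRRR
After op 3 fill(1,3,Y) [25 cells changed]:
YYYYY
YYYYY
YYYYY
YYYYY
YYYYY
After op 4 paint(2,0,R):
YYYYY
YYYYY
RYYYY
YYYYY
YYYYY
After op 5 paint(1,1,B):
YYYYY
YBYYY
RYYYY
YYYYY
YYYYY
After op 6 fill(1,0,R) [23 cells changed]:
RRRRR
RBRRR
RRRRR
RRRRR
RRRRR

Answer: RRRRR
RBRRR
RRRRR
RRRRR
RRRRR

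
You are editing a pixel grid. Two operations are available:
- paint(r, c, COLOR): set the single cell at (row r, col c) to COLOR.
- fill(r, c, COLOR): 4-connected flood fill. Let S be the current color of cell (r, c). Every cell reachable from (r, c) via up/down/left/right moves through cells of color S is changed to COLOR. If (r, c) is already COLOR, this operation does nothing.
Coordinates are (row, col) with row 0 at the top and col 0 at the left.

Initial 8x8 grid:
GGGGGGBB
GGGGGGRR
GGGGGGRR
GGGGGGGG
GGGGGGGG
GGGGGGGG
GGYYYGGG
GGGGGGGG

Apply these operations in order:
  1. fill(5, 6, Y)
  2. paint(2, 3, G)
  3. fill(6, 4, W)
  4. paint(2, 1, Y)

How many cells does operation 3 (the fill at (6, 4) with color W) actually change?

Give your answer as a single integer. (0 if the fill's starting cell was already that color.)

Answer: 57

Derivation:
After op 1 fill(5,6,Y) [55 cells changed]:
YYYYYYBB
YYYYYYRR
YYYYYYRR
YYYYYYYY
YYYYYYYY
YYYYYYYY
YYYYYYYY
YYYYYYYY
After op 2 paint(2,3,G):
YYYYYYBB
YYYYYYRR
YYYGYYRR
YYYYYYYY
YYYYYYYY
YYYYYYYY
YYYYYYYY
YYYYYYYY
After op 3 fill(6,4,W) [57 cells changed]:
WWWWWWBB
WWWWWWRR
WWWGWWRR
WWWWWWWW
WWWWWWWW
WWWWWWWW
WWWWWWWW
WWWWWWWW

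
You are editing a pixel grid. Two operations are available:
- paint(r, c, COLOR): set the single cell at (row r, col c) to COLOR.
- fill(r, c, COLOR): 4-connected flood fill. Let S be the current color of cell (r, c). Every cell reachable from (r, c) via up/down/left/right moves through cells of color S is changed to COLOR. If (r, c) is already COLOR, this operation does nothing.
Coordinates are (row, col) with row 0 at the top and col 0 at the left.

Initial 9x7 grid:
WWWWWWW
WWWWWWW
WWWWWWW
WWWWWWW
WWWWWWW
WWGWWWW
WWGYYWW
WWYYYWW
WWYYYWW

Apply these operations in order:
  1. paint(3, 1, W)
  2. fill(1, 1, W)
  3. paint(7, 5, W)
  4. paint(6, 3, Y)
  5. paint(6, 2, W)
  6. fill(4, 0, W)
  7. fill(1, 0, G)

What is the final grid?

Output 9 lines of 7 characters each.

After op 1 paint(3,1,W):
WWWWWWW
WWWWWWW
WWWWWWW
WWWWWWW
WWWWWWW
WWGWWWW
WWGYYWW
WWYYYWW
WWYYYWW
After op 2 fill(1,1,W) [0 cells changed]:
WWWWWWW
WWWWWWW
WWWWWWW
WWWWWWW
WWWWWWW
WWGWWWW
WWGYYWW
WWYYYWW
WWYYYWW
After op 3 paint(7,5,W):
WWWWWWW
WWWWWWW
WWWWWWW
WWWWWWW
WWWWWWW
WWGWWWW
WWGYYWW
WWYYYWW
WWYYYWW
After op 4 paint(6,3,Y):
WWWWWWW
WWWWWWW
WWWWWWW
WWWWWWW
WWWWWWW
WWGWWWW
WWGYYWW
WWYYYWW
WWYYYWW
After op 5 paint(6,2,W):
WWWWWWW
WWWWWWW
WWWWWWW
WWWWWWW
WWWWWWW
WWGWWWW
WWWYYWW
WWYYYWW
WWYYYWW
After op 6 fill(4,0,W) [0 cells changed]:
WWWWWWW
WWWWWWW
WWWWWWW
WWWWWWW
WWWWWWW
WWGWWWW
WWWYYWW
WWYYYWW
WWYYYWW
After op 7 fill(1,0,G) [54 cells changed]:
GGGGGGG
GGGGGGG
GGGGGGG
GGGGGGG
GGGGGGG
GGGGGGG
GGGYYGG
GGYYYGG
GGYYYGG

Answer: GGGGGGG
GGGGGGG
GGGGGGG
GGGGGGG
GGGGGGG
GGGGGGG
GGGYYGG
GGYYYGG
GGYYYGG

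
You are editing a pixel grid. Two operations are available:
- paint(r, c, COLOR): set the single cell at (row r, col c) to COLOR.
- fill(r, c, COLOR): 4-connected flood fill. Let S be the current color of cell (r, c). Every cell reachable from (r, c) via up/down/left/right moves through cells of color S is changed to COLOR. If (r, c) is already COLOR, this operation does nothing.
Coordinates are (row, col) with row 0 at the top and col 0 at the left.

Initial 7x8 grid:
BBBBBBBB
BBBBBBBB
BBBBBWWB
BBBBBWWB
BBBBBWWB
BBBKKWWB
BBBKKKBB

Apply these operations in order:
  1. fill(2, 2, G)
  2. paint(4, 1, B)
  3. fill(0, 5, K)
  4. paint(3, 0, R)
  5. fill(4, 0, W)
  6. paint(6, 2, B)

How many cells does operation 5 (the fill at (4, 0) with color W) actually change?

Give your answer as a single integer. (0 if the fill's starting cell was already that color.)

After op 1 fill(2,2,G) [43 cells changed]:
GGGGGGGG
GGGGGGGG
GGGGGWWG
GGGGGWWG
GGGGGWWG
GGGKKWWG
GGGKKKGG
After op 2 paint(4,1,B):
GGGGGGGG
GGGGGGGG
GGGGGWWG
GGGGGWWG
GBGGGWWG
GGGKKWWG
GGGKKKGG
After op 3 fill(0,5,K) [42 cells changed]:
KKKKKKKK
KKKKKKKK
KKKKKWWK
KKKKKWWK
KBKKKWWK
KKKKKWWK
KKKKKKKK
After op 4 paint(3,0,R):
KKKKKKKK
KKKKKKKK
KKKKKWWK
RKKKKWWK
KBKKKWWK
KKKKKWWK
KKKKKKKK
After op 5 fill(4,0,W) [46 cells changed]:
WWWWWWWW
WWWWWWWW
WWWWWWWW
RWWWWWWW
WBWWWWWW
WWWWWWWW
WWWWWWWW

Answer: 46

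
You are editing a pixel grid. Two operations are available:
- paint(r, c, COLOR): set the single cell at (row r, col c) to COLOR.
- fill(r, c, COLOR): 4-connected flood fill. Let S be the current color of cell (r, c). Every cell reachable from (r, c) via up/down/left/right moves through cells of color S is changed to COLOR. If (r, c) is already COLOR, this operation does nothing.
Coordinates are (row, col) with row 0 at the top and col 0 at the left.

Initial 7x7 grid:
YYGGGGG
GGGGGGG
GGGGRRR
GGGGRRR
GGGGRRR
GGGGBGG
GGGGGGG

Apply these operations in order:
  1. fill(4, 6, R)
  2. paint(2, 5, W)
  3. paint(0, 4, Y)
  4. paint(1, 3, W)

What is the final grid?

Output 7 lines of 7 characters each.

After op 1 fill(4,6,R) [0 cells changed]:
YYGGGGG
GGGGGGG
GGGGRRR
GGGGRRR
GGGGRRR
GGGGBGG
GGGGGGG
After op 2 paint(2,5,W):
YYGGGGG
GGGGGGG
GGGGRWR
GGGGRRR
GGGGRRR
GGGGBGG
GGGGGGG
After op 3 paint(0,4,Y):
YYGGYGG
GGGGGGG
GGGGRWR
GGGGRRR
GGGGRRR
GGGGBGG
GGGGGGG
After op 4 paint(1,3,W):
YYGGYGG
GGGWGGG
GGGGRWR
GGGGRRR
GGGGRRR
GGGGBGG
GGGGGGG

Answer: YYGGYGG
GGGWGGG
GGGGRWR
GGGGRRR
GGGGRRR
GGGGBGG
GGGGGGG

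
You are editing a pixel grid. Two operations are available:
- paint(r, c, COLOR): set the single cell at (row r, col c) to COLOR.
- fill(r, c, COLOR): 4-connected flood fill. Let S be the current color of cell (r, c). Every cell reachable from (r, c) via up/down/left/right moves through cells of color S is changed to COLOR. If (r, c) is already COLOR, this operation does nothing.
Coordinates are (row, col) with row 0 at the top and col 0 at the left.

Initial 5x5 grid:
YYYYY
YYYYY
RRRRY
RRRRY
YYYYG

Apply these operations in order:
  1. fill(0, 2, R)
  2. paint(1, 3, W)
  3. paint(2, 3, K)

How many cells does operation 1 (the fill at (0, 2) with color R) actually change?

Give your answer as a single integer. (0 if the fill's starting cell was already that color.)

Answer: 12

Derivation:
After op 1 fill(0,2,R) [12 cells changed]:
RRRRR
RRRRR
RRRRR
RRRRR
YYYYG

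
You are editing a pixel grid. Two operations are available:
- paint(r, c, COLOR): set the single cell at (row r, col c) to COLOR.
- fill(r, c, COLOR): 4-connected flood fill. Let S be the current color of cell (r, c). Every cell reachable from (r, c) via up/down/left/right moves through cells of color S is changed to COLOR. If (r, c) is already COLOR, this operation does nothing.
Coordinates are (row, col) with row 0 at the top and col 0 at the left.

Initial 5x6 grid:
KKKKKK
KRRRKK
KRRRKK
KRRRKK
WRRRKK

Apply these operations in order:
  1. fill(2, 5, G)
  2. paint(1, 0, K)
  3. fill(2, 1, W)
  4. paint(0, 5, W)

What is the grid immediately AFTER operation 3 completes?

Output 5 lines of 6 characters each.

After op 1 fill(2,5,G) [17 cells changed]:
GGGGGG
GRRRGG
GRRRGG
GRRRGG
WRRRGG
After op 2 paint(1,0,K):
GGGGGG
KRRRGG
GRRRGG
GRRRGG
WRRRGG
After op 3 fill(2,1,W) [12 cells changed]:
GGGGGG
KWWWGG
GWWWGG
GWWWGG
WWWWGG

Answer: GGGGGG
KWWWGG
GWWWGG
GWWWGG
WWWWGG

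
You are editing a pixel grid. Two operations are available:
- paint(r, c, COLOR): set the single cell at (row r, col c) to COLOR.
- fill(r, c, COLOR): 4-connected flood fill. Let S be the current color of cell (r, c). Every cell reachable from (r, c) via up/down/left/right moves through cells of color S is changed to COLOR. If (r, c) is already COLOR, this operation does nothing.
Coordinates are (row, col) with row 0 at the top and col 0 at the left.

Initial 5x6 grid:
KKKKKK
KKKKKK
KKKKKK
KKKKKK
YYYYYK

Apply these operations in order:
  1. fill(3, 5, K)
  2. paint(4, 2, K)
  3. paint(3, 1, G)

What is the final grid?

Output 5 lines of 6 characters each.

After op 1 fill(3,5,K) [0 cells changed]:
KKKKKK
KKKKKK
KKKKKK
KKKKKK
YYYYYK
After op 2 paint(4,2,K):
KKKKKK
KKKKKK
KKKKKK
KKKKKK
YYKYYK
After op 3 paint(3,1,G):
KKKKKK
KKKKKK
KKKKKK
KGKKKK
YYKYYK

Answer: KKKKKK
KKKKKK
KKKKKK
KGKKKK
YYKYYK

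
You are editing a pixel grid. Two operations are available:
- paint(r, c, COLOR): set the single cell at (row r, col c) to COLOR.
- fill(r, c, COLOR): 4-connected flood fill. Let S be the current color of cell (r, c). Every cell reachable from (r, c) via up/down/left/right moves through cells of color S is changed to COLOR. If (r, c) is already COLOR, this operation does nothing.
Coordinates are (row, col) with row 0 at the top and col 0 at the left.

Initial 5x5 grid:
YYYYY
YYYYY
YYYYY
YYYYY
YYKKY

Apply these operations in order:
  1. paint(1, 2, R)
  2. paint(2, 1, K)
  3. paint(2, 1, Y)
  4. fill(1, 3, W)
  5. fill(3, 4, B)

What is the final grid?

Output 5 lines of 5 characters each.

Answer: BBBBB
BBRBB
BBBBB
BBBBB
BBKKB

Derivation:
After op 1 paint(1,2,R):
YYYYY
YYRYY
YYYYY
YYYYY
YYKKY
After op 2 paint(2,1,K):
YYYYY
YYRYY
YKYYY
YYYYY
YYKKY
After op 3 paint(2,1,Y):
YYYYY
YYRYY
YYYYY
YYYYY
YYKKY
After op 4 fill(1,3,W) [22 cells changed]:
WWWWW
WWRWW
WWWWW
WWWWW
WWKKW
After op 5 fill(3,4,B) [22 cells changed]:
BBBBB
BBRBB
BBBBB
BBBBB
BBKKB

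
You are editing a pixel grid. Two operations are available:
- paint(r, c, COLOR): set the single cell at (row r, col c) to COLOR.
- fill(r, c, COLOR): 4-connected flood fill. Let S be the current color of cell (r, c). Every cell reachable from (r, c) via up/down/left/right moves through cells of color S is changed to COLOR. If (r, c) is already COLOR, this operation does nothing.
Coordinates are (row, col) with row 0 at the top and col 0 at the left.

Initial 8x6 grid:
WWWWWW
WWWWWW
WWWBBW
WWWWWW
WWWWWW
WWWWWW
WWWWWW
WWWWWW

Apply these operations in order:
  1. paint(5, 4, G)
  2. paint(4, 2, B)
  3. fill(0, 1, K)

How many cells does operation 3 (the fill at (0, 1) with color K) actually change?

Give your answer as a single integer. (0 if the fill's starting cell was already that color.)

After op 1 paint(5,4,G):
WWWWWW
WWWWWW
WWWBBW
WWWWWW
WWWWWW
WWWWGW
WWWWWW
WWWWWW
After op 2 paint(4,2,B):
WWWWWW
WWWWWW
WWWBBW
WWWWWW
WWBWWW
WWWWGW
WWWWWW
WWWWWW
After op 3 fill(0,1,K) [44 cells changed]:
KKKKKK
KKKKKK
KKKBBK
KKKKKK
KKBKKK
KKKKGK
KKKKKK
KKKKKK

Answer: 44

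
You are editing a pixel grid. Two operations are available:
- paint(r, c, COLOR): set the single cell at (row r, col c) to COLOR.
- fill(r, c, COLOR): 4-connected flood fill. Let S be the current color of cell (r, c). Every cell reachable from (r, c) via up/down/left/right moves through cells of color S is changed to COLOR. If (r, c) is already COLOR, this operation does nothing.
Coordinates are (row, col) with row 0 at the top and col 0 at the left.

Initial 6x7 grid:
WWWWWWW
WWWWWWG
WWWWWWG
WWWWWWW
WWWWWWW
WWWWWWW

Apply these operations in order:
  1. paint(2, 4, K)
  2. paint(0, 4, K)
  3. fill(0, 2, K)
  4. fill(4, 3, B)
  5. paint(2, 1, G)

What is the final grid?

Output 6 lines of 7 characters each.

Answer: BBBBBBB
BBBBBBG
BGBBBBG
BBBBBBB
BBBBBBB
BBBBBBB

Derivation:
After op 1 paint(2,4,K):
WWWWWWW
WWWWWWG
WWWWKWG
WWWWWWW
WWWWWWW
WWWWWWW
After op 2 paint(0,4,K):
WWWWKWW
WWWWWWG
WWWWKWG
WWWWWWW
WWWWWWW
WWWWWWW
After op 3 fill(0,2,K) [38 cells changed]:
KKKKKKK
KKKKKKG
KKKKKKG
KKKKKKK
KKKKKKK
KKKKKKK
After op 4 fill(4,3,B) [40 cells changed]:
BBBBBBB
BBBBBBG
BBBBBBG
BBBBBBB
BBBBBBB
BBBBBBB
After op 5 paint(2,1,G):
BBBBBBB
BBBBBBG
BGBBBBG
BBBBBBB
BBBBBBB
BBBBBBB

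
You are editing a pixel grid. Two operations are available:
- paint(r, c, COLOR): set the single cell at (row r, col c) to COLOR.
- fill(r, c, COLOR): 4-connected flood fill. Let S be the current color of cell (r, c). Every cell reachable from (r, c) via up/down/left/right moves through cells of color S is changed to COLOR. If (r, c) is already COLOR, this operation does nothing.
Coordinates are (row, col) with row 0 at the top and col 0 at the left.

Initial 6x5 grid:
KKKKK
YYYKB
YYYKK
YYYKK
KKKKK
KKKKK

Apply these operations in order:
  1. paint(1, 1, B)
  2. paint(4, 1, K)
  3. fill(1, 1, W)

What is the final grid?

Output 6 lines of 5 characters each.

After op 1 paint(1,1,B):
KKKKK
YBYKB
YYYKK
YYYKK
KKKKK
KKKKK
After op 2 paint(4,1,K):
KKKKK
YBYKB
YYYKK
YYYKK
KKKKK
KKKKK
After op 3 fill(1,1,W) [1 cells changed]:
KKKKK
YWYKB
YYYKK
YYYKK
KKKKK
KKKKK

Answer: KKKKK
YWYKB
YYYKK
YYYKK
KKKKK
KKKKK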